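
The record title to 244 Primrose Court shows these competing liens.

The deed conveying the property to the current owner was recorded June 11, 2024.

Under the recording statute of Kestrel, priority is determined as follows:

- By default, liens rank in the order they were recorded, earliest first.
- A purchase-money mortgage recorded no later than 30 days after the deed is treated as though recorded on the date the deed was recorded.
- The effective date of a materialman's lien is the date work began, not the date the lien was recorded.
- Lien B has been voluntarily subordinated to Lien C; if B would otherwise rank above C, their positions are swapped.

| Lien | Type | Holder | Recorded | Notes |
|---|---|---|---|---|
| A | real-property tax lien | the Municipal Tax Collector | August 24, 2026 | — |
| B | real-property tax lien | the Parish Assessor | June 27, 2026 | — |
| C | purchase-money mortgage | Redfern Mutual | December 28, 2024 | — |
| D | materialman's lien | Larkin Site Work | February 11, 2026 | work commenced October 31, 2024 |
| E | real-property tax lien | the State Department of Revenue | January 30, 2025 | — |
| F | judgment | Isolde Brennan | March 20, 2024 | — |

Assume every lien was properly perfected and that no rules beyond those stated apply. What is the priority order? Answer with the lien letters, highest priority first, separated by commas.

Adjusting effective dates: C was recorded 200 days after the deed, outside the 30-day window, so it keeps its recording date; D relates back to October 31, 2024 (work commenced).
Sorted by effective date: F (March 20, 2024), D (October 31, 2024), C (December 28, 2024), E (January 30, 2025), B (June 27, 2026), A (August 24, 2026).
B already ranks below C; the subordination has no effect.

F, D, C, E, B, A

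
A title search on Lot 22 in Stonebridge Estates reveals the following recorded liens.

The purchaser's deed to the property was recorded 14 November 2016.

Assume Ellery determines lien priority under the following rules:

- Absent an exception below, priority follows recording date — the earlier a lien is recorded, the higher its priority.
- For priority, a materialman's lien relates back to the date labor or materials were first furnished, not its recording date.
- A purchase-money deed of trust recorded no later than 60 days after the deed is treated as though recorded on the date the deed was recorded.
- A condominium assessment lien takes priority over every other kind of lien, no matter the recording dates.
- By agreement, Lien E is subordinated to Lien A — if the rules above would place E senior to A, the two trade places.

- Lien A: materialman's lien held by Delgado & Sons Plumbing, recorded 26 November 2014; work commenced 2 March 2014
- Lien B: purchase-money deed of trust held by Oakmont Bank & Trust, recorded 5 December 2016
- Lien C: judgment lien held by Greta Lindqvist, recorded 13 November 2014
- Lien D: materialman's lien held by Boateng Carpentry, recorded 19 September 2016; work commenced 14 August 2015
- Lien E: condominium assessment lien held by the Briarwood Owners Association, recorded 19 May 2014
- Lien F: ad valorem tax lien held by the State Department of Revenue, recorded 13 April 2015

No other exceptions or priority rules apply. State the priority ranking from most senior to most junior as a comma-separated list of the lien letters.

Effective dates: A's effective date is 2 March 2014, when work began; B was recorded within the 60-day window, so its effective date is the deed date 14 November 2016; D relates back to 14 August 2015 (work commenced).
As a condominium assessment lien, E is senior to every other lien.
Among the remaining liens, by effective date: A (2 March 2014), C (13 November 2014), F (13 April 2015), D (14 August 2015), B (14 November 2016).
E is senior to A before the subordination, so the two trade places.

A, E, C, F, D, B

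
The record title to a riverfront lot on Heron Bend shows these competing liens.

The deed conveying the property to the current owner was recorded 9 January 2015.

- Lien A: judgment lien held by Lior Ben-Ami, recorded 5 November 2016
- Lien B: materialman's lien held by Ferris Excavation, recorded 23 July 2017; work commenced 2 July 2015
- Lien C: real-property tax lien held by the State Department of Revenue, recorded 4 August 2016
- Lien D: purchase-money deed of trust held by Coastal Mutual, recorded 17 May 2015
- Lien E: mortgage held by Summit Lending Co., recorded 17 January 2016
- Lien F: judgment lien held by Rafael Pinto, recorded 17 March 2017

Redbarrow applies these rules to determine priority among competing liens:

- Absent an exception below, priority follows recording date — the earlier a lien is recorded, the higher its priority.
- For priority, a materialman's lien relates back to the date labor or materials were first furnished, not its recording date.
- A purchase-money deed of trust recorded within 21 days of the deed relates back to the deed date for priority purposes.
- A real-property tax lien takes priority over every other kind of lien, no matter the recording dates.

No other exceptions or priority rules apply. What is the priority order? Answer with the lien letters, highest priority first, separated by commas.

Adjusting effective dates: B's effective date is 2 July 2015, when work began; D was recorded 128 days after the deed, outside the 21-day window, so it keeps its recording date.
As a real-property tax lien, C is senior to every other lien.
The other liens, earliest effective date first: D (17 May 2015), B (2 July 2015), E (17 January 2016), A (5 November 2016), F (17 March 2017).

C, D, B, E, A, F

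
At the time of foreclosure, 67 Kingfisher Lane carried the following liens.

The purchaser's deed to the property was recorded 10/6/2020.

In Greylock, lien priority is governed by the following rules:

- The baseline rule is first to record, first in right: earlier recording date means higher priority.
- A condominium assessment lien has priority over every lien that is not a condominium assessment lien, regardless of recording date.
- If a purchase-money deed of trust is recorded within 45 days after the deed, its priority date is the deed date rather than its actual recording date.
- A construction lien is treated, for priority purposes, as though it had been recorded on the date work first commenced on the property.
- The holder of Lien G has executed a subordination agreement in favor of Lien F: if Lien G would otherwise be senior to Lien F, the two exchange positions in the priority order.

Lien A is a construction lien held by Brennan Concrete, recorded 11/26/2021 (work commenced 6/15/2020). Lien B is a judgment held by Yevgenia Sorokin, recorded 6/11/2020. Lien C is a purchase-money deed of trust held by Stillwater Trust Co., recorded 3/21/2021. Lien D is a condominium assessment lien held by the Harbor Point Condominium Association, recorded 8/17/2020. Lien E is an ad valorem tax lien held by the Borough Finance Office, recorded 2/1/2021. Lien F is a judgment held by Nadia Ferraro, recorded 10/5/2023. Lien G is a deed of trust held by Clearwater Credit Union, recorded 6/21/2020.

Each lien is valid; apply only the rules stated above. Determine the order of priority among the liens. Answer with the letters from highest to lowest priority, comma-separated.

D, B, A, F, E, C, G

Adjusting effective dates: A's effective date is 6/15/2020, when work began; C was recorded 166 days after the deed — beyond 45 days — so no relation-back applies.
D is a condominium assessment lien and takes priority over every other lien.
Among the remaining liens, by effective date: B (6/11/2020), A (6/15/2020), G (6/21/2020), E (2/1/2021), C (3/21/2021), F (10/5/2023).
Because G would otherwise rank above F, the subordination swaps them.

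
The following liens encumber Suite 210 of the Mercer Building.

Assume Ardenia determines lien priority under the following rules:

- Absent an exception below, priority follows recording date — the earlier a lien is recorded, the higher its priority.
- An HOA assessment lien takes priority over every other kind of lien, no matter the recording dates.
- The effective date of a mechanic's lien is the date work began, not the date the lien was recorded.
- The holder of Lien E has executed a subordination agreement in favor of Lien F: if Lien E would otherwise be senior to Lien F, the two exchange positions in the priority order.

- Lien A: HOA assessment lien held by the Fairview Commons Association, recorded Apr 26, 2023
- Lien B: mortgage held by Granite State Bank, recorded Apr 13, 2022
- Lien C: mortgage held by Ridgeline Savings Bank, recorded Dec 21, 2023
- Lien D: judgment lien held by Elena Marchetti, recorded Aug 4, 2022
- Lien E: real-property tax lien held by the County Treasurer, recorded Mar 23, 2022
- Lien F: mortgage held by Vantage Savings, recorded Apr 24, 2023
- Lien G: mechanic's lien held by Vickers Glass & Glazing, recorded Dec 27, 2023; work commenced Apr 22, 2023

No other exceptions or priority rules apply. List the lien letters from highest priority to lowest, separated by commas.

A, F, B, D, G, E, C

Adjusting effective dates: G is treated as recorded Apr 22, 2023, the work-commencement date.
A is an HOA assessment lien, so it outranks all other liens regardless of date.
The other liens, earliest effective date first: E (Mar 23, 2022), B (Apr 13, 2022), D (Aug 4, 2022), G (Apr 22, 2023), F (Apr 24, 2023), C (Dec 21, 2023).
The subordination applies — E was senior to F — so E and F swap.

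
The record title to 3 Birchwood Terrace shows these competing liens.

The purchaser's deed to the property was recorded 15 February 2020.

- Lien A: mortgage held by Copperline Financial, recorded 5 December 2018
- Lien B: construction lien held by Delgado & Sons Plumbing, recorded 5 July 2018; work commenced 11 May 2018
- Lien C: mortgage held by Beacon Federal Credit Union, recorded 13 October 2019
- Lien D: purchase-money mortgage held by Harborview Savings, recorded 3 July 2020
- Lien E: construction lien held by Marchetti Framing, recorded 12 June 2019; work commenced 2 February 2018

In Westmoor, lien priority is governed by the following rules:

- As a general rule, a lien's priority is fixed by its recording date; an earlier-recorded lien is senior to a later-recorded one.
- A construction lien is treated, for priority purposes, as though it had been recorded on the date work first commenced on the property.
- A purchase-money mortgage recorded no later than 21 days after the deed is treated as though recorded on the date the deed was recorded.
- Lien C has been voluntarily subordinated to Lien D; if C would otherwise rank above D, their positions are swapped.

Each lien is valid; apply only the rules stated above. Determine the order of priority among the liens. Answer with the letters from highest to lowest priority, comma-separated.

Effective dates after the stated exceptions: B is treated as recorded 11 May 2018, the work-commencement date; D missed the 21-day window (139 days after the deed), so its recording date stands; E relates back to 2 February 2018 (work commenced).
By effective date, earliest first: E (2 February 2018), B (11 May 2018), A (5 December 2018), C (13 October 2019), D (3 July 2020).
C would otherwise be senior to D, so under the subordination agreement C and D exchange positions.

E, B, A, D, C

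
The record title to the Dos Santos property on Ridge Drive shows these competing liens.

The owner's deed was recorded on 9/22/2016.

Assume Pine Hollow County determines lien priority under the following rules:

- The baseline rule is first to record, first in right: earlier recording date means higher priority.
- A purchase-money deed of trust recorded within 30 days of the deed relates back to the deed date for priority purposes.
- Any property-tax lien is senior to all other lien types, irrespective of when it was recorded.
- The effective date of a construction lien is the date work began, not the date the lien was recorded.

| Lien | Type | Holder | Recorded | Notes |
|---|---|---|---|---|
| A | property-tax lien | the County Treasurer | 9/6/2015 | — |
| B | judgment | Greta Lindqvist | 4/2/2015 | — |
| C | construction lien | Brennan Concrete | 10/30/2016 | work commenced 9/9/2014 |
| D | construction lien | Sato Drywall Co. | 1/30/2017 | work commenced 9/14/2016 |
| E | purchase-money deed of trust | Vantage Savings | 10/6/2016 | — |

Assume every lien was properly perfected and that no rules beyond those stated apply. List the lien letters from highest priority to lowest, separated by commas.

Effective dates after the stated exceptions: C is treated as recorded 9/9/2014, the work-commencement date; D relates back to 9/14/2016 (work commenced); E's effective date is the deed date, 9/22/2016.
A is a property-tax lien, so it outranks all other liens regardless of date.
Ordering the rest by effective date: C (9/9/2014), B (4/2/2015), D (9/14/2016), E (9/22/2016).

A, C, B, D, E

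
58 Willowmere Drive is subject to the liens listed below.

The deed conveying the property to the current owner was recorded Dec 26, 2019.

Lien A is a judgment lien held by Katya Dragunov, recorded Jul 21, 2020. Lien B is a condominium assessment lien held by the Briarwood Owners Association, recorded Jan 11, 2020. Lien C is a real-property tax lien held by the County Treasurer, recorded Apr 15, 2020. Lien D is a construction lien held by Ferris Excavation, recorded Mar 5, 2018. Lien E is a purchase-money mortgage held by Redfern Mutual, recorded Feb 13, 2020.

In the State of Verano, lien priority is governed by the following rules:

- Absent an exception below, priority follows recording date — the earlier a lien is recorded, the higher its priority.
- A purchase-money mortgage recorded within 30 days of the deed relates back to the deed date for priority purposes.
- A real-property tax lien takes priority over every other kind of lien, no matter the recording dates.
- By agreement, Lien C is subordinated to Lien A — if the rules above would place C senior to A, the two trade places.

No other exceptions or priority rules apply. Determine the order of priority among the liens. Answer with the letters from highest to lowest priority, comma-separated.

A, D, B, E, C

Effective dates after the stated exceptions: E missed the 30-day window (49 days after the deed), so its recording date stands.
C is a real-property tax lien and takes priority over every other lien.
The other liens, earliest effective date first: D (Mar 5, 2018), B (Jan 11, 2020), E (Feb 13, 2020), A (Jul 21, 2020).
C is senior to A before the subordination, so the two trade places.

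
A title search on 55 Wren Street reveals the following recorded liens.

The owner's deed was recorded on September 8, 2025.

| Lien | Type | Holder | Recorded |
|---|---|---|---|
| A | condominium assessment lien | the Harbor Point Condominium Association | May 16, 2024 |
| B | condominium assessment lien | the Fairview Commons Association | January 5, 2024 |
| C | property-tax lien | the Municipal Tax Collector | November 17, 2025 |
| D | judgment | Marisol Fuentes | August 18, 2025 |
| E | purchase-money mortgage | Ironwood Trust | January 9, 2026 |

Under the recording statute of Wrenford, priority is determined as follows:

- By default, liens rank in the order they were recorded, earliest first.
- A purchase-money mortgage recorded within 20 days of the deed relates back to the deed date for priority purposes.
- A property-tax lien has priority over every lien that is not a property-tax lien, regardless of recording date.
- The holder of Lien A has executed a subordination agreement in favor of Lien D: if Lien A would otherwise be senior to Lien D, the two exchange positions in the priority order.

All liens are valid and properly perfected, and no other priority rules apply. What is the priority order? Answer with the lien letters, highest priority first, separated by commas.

C, B, D, A, E

Effective dates: E was recorded 123 days after the deed — beyond 20 days — so no relation-back applies.
C is a property-tax lien, so it outranks all other liens regardless of date.
Remaining liens by effective date: B (January 5, 2024), A (May 16, 2024), D (August 18, 2025), E (January 9, 2026).
A is senior to D before the subordination, so the two trade places.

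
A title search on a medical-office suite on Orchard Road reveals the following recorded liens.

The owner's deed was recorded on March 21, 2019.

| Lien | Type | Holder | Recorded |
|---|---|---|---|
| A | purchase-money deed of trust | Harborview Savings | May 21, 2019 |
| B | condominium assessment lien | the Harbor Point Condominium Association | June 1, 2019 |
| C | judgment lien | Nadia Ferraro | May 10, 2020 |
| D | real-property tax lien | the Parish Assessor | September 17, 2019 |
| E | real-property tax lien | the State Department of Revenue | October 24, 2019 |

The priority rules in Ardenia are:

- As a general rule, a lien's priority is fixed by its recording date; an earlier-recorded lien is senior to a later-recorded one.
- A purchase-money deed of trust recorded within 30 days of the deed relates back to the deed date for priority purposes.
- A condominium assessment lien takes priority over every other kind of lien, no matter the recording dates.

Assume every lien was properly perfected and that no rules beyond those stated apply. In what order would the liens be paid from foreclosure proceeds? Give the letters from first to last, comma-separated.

Effective dates after the stated exceptions: A missed the 30-day window (61 days after the deed), so its recording date stands.
B, as a condominium assessment lien, has superpriority and ranks first.
The other liens, earliest effective date first: A (May 21, 2019), D (September 17, 2019), E (October 24, 2019), C (May 10, 2020).

B, A, D, E, C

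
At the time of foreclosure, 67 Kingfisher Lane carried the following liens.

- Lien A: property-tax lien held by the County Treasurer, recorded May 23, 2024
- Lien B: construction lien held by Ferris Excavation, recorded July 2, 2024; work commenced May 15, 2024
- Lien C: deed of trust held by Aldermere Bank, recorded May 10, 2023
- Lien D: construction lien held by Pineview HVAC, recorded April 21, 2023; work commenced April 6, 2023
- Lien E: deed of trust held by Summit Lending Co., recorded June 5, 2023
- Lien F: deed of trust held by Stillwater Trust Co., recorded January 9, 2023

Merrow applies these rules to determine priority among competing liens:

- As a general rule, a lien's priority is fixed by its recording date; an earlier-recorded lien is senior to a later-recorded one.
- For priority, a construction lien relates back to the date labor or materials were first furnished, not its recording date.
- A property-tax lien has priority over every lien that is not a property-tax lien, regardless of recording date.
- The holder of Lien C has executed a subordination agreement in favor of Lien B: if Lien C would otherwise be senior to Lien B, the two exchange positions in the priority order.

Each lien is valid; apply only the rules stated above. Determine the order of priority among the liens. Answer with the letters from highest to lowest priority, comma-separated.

A, F, D, B, E, C

Adjusting effective dates: B relates back to May 15, 2024 (work commenced); D's effective date is April 6, 2023, when work began.
As a property-tax lien, A is senior to every other lien.
Among the remaining liens, by effective date: F (January 9, 2023), D (April 6, 2023), C (May 10, 2023), E (June 5, 2023), B (May 15, 2024).
C would otherwise be senior to B, so under the subordination agreement C and B exchange positions.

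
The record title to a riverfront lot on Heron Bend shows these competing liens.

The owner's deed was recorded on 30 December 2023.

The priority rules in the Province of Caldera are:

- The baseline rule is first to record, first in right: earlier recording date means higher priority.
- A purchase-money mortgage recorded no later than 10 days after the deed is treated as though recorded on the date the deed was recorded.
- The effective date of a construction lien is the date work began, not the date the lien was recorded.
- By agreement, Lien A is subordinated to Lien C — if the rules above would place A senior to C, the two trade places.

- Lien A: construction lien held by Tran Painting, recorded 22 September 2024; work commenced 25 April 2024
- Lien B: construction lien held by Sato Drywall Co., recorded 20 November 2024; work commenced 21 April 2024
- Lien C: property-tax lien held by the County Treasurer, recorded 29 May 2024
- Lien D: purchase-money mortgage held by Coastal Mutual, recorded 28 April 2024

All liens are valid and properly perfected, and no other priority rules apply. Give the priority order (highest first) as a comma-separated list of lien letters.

B, C, D, A

First, effective dates: A is treated as recorded 25 April 2024, the work-commencement date; B relates back to 21 April 2024 (work commenced); D was recorded 120 days after the deed — beyond 10 days — so no relation-back applies.
By effective date: B (21 April 2024), A (25 April 2024), D (28 April 2024), C (29 May 2024).
A would otherwise be senior to C, so under the subordination agreement A and C exchange positions.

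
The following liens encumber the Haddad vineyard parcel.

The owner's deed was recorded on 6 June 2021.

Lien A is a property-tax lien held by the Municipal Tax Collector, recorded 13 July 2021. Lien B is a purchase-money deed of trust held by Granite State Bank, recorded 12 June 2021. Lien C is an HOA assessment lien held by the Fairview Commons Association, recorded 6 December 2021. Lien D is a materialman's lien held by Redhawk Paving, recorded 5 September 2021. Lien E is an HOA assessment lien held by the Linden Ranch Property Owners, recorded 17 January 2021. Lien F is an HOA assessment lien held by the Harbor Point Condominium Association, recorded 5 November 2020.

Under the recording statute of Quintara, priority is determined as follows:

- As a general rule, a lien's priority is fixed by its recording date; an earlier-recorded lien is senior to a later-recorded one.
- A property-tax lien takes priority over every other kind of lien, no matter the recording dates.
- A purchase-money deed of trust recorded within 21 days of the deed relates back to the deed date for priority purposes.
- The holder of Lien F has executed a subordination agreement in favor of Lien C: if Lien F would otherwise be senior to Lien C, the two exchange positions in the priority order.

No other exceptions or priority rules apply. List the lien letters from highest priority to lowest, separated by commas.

Effective dates: B relates back to the deed date 6 June 2021.
A is a property-tax lien and takes priority over every other lien.
Remaining liens by effective date: F (5 November 2020), E (17 January 2021), B (6 June 2021), D (5 September 2021), C (6 December 2021).
The subordination applies — F was senior to C — so F and C swap.

A, C, E, B, D, F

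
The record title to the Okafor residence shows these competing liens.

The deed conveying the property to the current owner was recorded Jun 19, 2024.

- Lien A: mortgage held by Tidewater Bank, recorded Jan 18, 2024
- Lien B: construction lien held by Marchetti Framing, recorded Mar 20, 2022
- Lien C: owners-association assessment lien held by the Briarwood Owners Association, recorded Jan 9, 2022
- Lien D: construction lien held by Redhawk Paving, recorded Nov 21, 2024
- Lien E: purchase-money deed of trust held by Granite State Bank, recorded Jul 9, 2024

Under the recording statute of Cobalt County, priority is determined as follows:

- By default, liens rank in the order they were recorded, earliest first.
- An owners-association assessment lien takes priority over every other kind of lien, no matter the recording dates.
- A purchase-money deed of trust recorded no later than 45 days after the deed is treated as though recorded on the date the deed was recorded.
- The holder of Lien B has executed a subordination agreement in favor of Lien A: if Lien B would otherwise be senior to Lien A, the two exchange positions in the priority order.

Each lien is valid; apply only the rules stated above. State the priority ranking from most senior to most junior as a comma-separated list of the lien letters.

C, A, B, E, D

First, effective dates: E was recorded within the 45-day window, so its effective date is the deed date Jun 19, 2024.
As an owners-association assessment lien, C is senior to every other lien.
Remaining liens by effective date: B (Mar 20, 2022), A (Jan 18, 2024), E (Jun 19, 2024), D (Nov 21, 2024).
Because B would otherwise rank above A, the subordination swaps them.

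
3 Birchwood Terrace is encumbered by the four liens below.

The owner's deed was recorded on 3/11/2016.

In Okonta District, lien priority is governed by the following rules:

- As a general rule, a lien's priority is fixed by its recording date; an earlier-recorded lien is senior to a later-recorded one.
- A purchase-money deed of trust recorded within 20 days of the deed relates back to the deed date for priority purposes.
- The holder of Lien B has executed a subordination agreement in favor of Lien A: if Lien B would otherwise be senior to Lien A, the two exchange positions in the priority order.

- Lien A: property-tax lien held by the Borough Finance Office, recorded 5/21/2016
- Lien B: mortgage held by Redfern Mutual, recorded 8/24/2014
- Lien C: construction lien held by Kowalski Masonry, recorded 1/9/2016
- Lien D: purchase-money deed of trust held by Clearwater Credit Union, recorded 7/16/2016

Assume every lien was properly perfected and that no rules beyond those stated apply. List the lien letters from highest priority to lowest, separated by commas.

Effective dates: D was recorded 127 days after the deed — beyond 20 days — so no relation-back applies.
Ordering by effective date: B (8/24/2014), C (1/9/2016), A (5/21/2016), D (7/16/2016).
The subordination applies — B was senior to A — so B and A swap.

A, C, B, D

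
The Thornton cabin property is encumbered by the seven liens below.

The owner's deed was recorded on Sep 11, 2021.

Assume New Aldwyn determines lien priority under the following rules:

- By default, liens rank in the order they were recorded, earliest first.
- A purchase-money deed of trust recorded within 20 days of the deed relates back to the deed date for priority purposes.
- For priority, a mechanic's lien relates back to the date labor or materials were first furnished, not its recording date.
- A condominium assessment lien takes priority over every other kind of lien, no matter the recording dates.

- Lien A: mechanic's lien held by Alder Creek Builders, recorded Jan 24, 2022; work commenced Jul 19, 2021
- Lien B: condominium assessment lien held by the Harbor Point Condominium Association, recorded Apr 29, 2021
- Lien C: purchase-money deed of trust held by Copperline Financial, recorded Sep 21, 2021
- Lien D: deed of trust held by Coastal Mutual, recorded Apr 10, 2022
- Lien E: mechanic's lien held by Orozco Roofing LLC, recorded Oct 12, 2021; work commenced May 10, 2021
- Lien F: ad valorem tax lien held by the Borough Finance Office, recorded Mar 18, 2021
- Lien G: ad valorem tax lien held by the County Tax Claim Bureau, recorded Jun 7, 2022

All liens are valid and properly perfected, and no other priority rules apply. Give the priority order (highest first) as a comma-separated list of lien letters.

B, F, E, A, C, D, G

Effective dates: A is treated as recorded Jul 19, 2021, the work-commencement date; C's effective date is the deed date, Sep 11, 2021; E relates back to May 10, 2021 (work commenced).
B is a condominium assessment lien, so it outranks all other liens regardless of date.
Ordering the rest by effective date: F (Mar 18, 2021), E (May 10, 2021), A (Jul 19, 2021), C (Sep 11, 2021), D (Apr 10, 2022), G (Jun 7, 2022).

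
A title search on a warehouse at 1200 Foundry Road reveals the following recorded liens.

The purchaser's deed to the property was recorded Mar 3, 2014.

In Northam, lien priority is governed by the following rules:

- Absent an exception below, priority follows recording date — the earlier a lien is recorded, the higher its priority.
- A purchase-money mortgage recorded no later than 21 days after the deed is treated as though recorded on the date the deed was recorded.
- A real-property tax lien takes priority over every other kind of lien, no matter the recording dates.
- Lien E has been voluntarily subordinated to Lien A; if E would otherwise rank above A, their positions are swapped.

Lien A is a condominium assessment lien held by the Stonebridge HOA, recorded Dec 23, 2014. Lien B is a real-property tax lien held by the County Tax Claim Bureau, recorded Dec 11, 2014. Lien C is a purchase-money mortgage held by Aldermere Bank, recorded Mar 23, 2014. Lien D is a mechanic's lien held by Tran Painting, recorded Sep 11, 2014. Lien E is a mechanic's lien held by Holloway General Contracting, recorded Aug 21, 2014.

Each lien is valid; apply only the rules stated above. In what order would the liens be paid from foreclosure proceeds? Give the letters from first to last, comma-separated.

B, C, A, D, E

Effective dates after the stated exceptions: C's effective date is the deed date, Mar 3, 2014.
B is a real-property tax lien and takes priority over every other lien.
The other liens, earliest effective date first: C (Mar 3, 2014), E (Aug 21, 2014), D (Sep 11, 2014), A (Dec 23, 2014).
E is senior to A before the subordination, so the two trade places.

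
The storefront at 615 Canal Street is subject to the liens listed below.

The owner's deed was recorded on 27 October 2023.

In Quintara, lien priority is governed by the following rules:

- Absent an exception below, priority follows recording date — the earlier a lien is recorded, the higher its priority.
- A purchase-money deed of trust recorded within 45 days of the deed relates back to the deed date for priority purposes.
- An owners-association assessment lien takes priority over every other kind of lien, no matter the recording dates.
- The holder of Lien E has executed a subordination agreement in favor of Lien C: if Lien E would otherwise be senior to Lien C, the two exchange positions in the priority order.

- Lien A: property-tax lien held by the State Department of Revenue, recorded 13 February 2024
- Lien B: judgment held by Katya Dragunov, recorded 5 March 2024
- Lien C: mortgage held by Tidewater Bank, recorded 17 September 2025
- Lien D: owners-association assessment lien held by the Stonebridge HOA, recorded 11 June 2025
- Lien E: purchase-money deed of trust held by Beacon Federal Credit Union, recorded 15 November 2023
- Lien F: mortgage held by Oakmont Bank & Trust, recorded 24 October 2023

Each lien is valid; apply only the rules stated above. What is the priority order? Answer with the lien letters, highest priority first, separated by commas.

D, F, C, A, B, E

Adjusting effective dates: E's effective date is the deed date, 27 October 2023.
D is an owners-association assessment lien, so it outranks all other liens regardless of date.
The other liens, earliest effective date first: F (24 October 2023), E (27 October 2023), A (13 February 2024), B (5 March 2024), C (17 September 2025).
E is senior to C before the subordination, so the two trade places.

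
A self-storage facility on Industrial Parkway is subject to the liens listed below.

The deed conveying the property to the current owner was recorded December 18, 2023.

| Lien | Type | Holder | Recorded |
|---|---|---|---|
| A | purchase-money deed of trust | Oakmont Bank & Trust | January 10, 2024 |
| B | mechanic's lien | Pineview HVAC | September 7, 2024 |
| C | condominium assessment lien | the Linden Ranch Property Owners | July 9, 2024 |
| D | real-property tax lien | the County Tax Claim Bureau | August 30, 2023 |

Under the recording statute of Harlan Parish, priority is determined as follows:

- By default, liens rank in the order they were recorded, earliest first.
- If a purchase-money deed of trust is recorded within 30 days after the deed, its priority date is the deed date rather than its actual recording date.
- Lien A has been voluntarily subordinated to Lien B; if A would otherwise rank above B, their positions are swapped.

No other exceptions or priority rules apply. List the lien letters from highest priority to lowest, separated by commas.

D, B, C, A

Adjusting effective dates: A's effective date is the deed date, December 18, 2023.
Ordering by effective date: D (August 30, 2023), A (December 18, 2023), C (July 9, 2024), B (September 7, 2024).
A would otherwise be senior to B, so under the subordination agreement A and B exchange positions.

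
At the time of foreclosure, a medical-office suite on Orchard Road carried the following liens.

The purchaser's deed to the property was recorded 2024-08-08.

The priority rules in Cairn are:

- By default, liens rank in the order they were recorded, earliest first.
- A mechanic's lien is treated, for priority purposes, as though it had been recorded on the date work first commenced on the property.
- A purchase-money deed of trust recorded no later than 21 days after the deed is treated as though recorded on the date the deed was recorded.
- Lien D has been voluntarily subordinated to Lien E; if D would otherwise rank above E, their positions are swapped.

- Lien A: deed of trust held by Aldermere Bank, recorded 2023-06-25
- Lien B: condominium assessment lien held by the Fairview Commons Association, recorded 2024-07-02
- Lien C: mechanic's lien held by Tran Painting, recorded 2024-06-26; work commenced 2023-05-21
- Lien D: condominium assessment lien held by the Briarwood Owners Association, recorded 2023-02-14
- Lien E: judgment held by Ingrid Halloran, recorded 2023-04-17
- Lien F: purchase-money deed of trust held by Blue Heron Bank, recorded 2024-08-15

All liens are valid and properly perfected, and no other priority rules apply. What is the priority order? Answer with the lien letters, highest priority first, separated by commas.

First, effective dates: C relates back to 2023-05-21 (work commenced); F was recorded within the 21-day window, so its effective date is the deed date 2024-08-08.
By effective date: D (2023-02-14), E (2023-04-17), C (2023-05-21), A (2023-06-25), B (2024-07-02), F (2024-08-08).
D is senior to E before the subordination, so the two trade places.

E, D, C, A, B, F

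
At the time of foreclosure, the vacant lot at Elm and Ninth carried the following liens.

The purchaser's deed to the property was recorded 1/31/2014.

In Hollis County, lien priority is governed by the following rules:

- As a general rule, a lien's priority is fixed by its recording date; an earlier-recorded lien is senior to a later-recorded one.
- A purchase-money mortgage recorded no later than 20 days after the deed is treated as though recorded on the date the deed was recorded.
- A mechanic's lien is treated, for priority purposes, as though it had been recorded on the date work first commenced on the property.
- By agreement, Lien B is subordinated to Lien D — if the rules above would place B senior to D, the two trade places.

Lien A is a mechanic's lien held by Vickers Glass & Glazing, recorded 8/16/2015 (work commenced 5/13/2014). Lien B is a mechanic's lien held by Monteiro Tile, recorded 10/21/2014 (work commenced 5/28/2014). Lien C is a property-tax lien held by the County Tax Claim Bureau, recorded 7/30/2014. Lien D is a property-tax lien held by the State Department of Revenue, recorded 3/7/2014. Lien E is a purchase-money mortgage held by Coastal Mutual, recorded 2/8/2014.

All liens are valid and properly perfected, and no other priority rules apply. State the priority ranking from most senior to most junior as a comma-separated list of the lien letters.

E, D, A, B, C

Adjusting effective dates: A relates back to 5/13/2014 (work commenced); B's effective date is 5/28/2014, when work began; E's effective date is the deed date, 1/31/2014.
Ordering by effective date: E (1/31/2014), D (3/7/2014), A (5/13/2014), B (5/28/2014), C (7/30/2014).
Since B is not senior to D, the subordination leaves the order unchanged.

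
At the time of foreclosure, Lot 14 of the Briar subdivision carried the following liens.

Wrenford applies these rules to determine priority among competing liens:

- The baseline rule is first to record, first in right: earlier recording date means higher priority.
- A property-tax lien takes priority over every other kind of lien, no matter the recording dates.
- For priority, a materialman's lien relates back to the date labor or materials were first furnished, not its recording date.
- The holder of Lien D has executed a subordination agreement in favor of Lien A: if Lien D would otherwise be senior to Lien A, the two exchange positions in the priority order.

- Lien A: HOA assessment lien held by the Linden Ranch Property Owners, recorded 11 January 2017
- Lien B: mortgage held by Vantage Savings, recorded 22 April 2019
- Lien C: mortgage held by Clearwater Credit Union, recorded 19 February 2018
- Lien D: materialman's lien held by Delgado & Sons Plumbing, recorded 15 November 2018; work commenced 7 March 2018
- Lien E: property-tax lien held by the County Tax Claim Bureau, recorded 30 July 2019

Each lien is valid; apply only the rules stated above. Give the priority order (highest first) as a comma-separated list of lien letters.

Effective dates: D relates back to 7 March 2018 (work commenced).
E is a property-tax lien, so it outranks all other liens regardless of date.
The other liens, earliest effective date first: A (11 January 2017), C (19 February 2018), D (7 March 2018), B (22 April 2019).
D already ranks below A; the subordination has no effect.

E, A, C, D, B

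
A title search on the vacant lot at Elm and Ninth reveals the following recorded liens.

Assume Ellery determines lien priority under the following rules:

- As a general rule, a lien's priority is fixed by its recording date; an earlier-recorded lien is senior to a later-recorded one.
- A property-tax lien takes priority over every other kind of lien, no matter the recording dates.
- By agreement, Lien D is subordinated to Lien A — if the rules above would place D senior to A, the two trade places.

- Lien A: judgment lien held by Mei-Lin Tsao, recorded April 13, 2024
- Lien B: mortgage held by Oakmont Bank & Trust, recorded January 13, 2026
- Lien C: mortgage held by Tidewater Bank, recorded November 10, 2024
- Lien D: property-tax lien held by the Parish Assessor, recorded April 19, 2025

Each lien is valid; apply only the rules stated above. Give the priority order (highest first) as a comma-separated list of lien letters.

A, D, C, B

D is a property-tax lien, so it outranks all other liens regardless of date.
The other liens, earliest effective date first: A (April 13, 2024), C (November 10, 2024), B (January 13, 2026).
D is senior to A before the subordination, so the two trade places.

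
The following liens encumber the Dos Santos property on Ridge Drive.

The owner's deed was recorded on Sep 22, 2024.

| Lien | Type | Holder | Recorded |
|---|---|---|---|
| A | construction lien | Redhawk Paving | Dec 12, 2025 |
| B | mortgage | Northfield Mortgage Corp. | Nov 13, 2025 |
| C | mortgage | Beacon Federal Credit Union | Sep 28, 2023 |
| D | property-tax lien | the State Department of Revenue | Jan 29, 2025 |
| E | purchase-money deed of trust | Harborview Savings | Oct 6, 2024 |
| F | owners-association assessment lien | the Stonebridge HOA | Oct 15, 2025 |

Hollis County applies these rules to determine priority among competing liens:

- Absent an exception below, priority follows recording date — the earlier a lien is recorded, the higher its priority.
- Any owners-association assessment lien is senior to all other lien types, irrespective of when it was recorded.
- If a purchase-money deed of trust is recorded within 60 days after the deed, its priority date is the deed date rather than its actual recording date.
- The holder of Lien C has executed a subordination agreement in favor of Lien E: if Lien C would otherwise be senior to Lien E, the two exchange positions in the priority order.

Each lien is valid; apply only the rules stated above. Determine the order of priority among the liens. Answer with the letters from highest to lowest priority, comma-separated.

First, effective dates: E relates back to the deed date Sep 22, 2024.
As an owners-association assessment lien, F is senior to every other lien.
Remaining liens by effective date: C (Sep 28, 2023), E (Sep 22, 2024), D (Jan 29, 2025), B (Nov 13, 2025), A (Dec 12, 2025).
C is senior to E before the subordination, so the two trade places.

F, E, C, D, B, A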